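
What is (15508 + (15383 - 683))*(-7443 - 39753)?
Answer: -1425696768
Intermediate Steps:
(15508 + (15383 - 683))*(-7443 - 39753) = (15508 + 14700)*(-47196) = 30208*(-47196) = -1425696768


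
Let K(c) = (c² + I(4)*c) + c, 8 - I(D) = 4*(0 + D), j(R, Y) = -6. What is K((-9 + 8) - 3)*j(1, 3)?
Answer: -264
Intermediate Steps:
I(D) = 8 - 4*D (I(D) = 8 - 4*(0 + D) = 8 - 4*D)
K(c) = c² - 7*c (K(c) = (c² + (8 - 4*4)*c) + c = (c² + (8 - 16)*c) + c = (c² - 8*c) + c = c² - 7*c)
K((-9 + 8) - 3)*j(1, 3) = (((-9 + 8) - 3)*(-7 + ((-9 + 8) - 3)))*(-6) = ((-1 - 3)*(-7 + (-1 - 3)))*(-6) = -4*(-7 - 4)*(-6) = -4*(-11)*(-6) = 44*(-6) = -264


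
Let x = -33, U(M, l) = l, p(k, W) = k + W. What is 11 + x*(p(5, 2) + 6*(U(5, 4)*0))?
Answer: -220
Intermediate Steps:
p(k, W) = W + k
11 + x*(p(5, 2) + 6*(U(5, 4)*0)) = 11 - 33*((2 + 5) + 6*(4*0)) = 11 - 33*(7 + 6*0) = 11 - 33*(7 + 0) = 11 - 33*7 = 11 - 231 = -220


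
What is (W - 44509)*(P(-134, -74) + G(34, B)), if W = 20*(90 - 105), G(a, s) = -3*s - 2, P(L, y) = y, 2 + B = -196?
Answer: -23211062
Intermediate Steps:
B = -198 (B = -2 - 196 = -198)
G(a, s) = -2 - 3*s
W = -300 (W = 20*(-15) = -300)
(W - 44509)*(P(-134, -74) + G(34, B)) = (-300 - 44509)*(-74 + (-2 - 3*(-198))) = -44809*(-74 + (-2 + 594)) = -44809*(-74 + 592) = -44809*518 = -23211062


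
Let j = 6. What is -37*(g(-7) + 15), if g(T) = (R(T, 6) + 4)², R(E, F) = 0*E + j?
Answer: -4255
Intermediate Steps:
R(E, F) = 6 (R(E, F) = 0*E + 6 = 0 + 6 = 6)
g(T) = 100 (g(T) = (6 + 4)² = 10² = 100)
-37*(g(-7) + 15) = -37*(100 + 15) = -37*115 = -4255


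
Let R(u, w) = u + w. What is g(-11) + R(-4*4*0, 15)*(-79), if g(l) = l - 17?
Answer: -1213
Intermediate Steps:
g(l) = -17 + l
g(-11) + R(-4*4*0, 15)*(-79) = (-17 - 11) + (-4*4*0 + 15)*(-79) = -28 + (-16*0 + 15)*(-79) = -28 + (0 + 15)*(-79) = -28 + 15*(-79) = -28 - 1185 = -1213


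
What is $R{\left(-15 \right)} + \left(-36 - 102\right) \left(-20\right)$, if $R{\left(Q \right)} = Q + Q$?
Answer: $2730$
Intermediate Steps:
$R{\left(Q \right)} = 2 Q$
$R{\left(-15 \right)} + \left(-36 - 102\right) \left(-20\right) = 2 \left(-15\right) + \left(-36 - 102\right) \left(-20\right) = -30 - -2760 = -30 + 2760 = 2730$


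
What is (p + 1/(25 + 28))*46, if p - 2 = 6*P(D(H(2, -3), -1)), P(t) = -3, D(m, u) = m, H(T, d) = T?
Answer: -38962/53 ≈ -735.13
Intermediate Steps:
p = -16 (p = 2 + 6*(-3) = 2 - 18 = -16)
(p + 1/(25 + 28))*46 = (-16 + 1/(25 + 28))*46 = (-16 + 1/53)*46 = -847/53*46 = -38962/53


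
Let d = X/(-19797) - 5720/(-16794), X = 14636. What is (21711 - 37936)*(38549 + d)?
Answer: -34657370700853175/55411803 ≈ -6.2545e+8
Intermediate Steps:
d = -22093024/55411803 (d = 14636/(-19797) - 5720/(-16794) = 14636*(-1/19797) - 5720*(-1/16794) = -14636/19797 + 2860/8397 = -22093024/55411803 ≈ -0.39871)
(21711 - 37936)*(38549 + d) = (21711 - 37936)*(38549 - 22093024/55411803) = -16225*2136047500823/55411803 = -34657370700853175/55411803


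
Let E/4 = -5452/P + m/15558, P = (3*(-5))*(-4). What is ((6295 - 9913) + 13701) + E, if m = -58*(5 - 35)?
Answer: 378058649/38895 ≈ 9720.0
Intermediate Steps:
P = 60 (P = -15*(-4) = 60)
m = 1740 (m = -58*(-30) = 1740)
E = -14119636/38895 (E = 4*(-5452/60 + 1740/15558) = 4*(-5452*1/60 + 1740*(1/15558)) = 4*(-1363/15 + 290/2593) = 4*(-3529909/38895) = -14119636/38895 ≈ -363.02)
((6295 - 9913) + 13701) + E = ((6295 - 9913) + 13701) - 14119636/38895 = (-3618 + 13701) - 14119636/38895 = 10083 - 14119636/38895 = 378058649/38895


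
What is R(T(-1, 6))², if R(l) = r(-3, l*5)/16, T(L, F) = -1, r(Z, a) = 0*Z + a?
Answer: 25/256 ≈ 0.097656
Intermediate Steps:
r(Z, a) = a (r(Z, a) = 0 + a = a)
R(l) = 5*l/16 (R(l) = (l*5)/16 = (5*l)*(1/16) = 5*l/16)
R(T(-1, 6))² = ((5/16)*(-1))² = (-5/16)² = 25/256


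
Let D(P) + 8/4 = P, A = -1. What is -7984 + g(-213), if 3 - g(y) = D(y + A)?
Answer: -7765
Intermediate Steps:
D(P) = -2 + P
g(y) = 6 - y (g(y) = 3 - (-2 + (y - 1)) = 3 - (-2 + (-1 + y)) = 3 - (-3 + y) = 3 + (3 - y) = 6 - y)
-7984 + g(-213) = -7984 + (6 - 1*(-213)) = -7984 + (6 + 213) = -7984 + 219 = -7765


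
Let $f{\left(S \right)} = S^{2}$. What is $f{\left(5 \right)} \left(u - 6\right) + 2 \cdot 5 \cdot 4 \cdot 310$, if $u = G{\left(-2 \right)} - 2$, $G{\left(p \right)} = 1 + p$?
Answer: $12175$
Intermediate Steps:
$u = -3$ ($u = \left(1 - 2\right) - 2 = -1 - 2 = -3$)
$f{\left(5 \right)} \left(u - 6\right) + 2 \cdot 5 \cdot 4 \cdot 310 = 5^{2} \left(-3 - 6\right) + 2 \cdot 5 \cdot 4 \cdot 310 = 25 \left(-9\right) + 10 \cdot 4 \cdot 310 = -225 + 40 \cdot 310 = -225 + 12400 = 12175$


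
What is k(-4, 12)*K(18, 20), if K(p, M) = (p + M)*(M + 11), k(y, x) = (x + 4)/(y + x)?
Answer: 2356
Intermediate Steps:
k(y, x) = (4 + x)/(x + y)
K(p, M) = (11 + M)*(M + p) (K(p, M) = (M + p)*(11 + M) = (11 + M)*(M + p))
k(-4, 12)*K(18, 20) = ((4 + 12)/(12 - 4))*(20² + 11*20 + 11*18 + 20*18) = (16/8)*(400 + 220 + 198 + 360) = ((⅛)*16)*1178 = 2*1178 = 2356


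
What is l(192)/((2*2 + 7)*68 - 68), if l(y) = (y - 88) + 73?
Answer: 177/680 ≈ 0.26029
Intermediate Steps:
l(y) = -15 + y (l(y) = (-88 + y) + 73 = -15 + y)
l(192)/((2*2 + 7)*68 - 68) = (-15 + 192)/((2*2 + 7)*68 - 68) = 177/((4 + 7)*68 - 68) = 177/(11*68 - 68) = 177/(748 - 68) = 177/680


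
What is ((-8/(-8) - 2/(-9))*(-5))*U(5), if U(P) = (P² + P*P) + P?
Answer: -3025/9 ≈ -336.11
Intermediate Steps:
U(P) = P + 2*P² (U(P) = (P² + P²) + P = 2*P² + P = P + 2*P²)
((-8/(-8) - 2/(-9))*(-5))*U(5) = ((-8/(-8) - 2/(-9))*(-5))*(5*(1 + 2*5)) = ((-8*(-⅛) - 2*(-⅑))*(-5))*(5*(1 + 10)) = ((1 + 2/9)*(-5))*(5*11) = ((11/9)*(-5))*55 = -55/9*55 = -3025/9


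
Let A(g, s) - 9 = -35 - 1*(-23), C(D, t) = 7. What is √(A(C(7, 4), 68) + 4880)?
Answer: √4877 ≈ 69.836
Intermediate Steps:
A(g, s) = -3 (A(g, s) = 9 + (-35 - 1*(-23)) = 9 + (-35 + 23) = 9 - 12 = -3)
√(A(C(7, 4), 68) + 4880) = √(-3 + 4880) = √4877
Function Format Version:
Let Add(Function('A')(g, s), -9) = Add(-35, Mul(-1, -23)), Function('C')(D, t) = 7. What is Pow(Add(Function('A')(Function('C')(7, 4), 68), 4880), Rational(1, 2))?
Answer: Pow(4877, Rational(1, 2)) ≈ 69.836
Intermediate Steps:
Function('A')(g, s) = -3 (Function('A')(g, s) = Add(9, Add(-35, Mul(-1, -23))) = Add(9, Add(-35, 23)) = Add(9, -12) = -3)
Pow(Add(Function('A')(Function('C')(7, 4), 68), 4880), Rational(1, 2)) = Pow(Add(-3, 4880), Rational(1, 2)) = Pow(4877, Rational(1, 2))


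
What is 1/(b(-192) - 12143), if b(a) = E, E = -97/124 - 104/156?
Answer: -372/4517735 ≈ -8.2342e-5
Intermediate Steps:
E = -539/372 (E = -97*1/124 - 104*1/156 = -97/124 - ⅔ = -539/372 ≈ -1.4489)
b(a) = -539/372
1/(b(-192) - 12143) = 1/(-539/372 - 12143) = 1/(-4517735/372) = -372/4517735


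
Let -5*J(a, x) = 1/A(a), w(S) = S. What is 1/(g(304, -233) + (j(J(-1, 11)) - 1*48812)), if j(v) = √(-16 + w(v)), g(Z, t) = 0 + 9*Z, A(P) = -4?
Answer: -921520/42459955839 - 2*I*√1595/42459955839 ≈ -2.1703e-5 - 1.8812e-9*I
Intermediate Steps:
J(a, x) = 1/20 (J(a, x) = -⅕/(-4) = -⅕*(-¼) = 1/20)
g(Z, t) = 9*Z
j(v) = √(-16 + v)
1/(g(304, -233) + (j(J(-1, 11)) - 1*48812)) = 1/(9*304 + (√(-16 + 1/20) - 1*48812)) = 1/(2736 + (√(-319/20) - 48812)) = 1/(2736 + (I*√1595/10 - 48812)) = 1/(2736 + (-48812 + I*√1595/10)) = 1/(-46076 + I*√1595/10)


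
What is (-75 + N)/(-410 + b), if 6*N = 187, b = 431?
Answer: -263/126 ≈ -2.0873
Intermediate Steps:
N = 187/6 (N = (⅙)*187 = 187/6 ≈ 31.167)
(-75 + N)/(-410 + b) = (-75 + 187/6)/(-410 + 431) = -263/6/21 = -263/6*1/21 = -263/126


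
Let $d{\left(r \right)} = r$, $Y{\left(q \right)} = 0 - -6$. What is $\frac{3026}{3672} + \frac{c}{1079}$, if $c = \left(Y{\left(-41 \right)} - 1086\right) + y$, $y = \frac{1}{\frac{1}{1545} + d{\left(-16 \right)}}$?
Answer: $- \frac{509600731}{2880554508} \approx -0.17691$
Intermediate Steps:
$Y{\left(q \right)} = 6$ ($Y{\left(q \right)} = 0 + 6 = 6$)
$y = - \frac{1545}{24719}$ ($y = \frac{1}{\frac{1}{1545} - 16} = \frac{1}{- \frac{24719}{1545}} = - \frac{1545}{24719} \approx -0.062503$)
$c = - \frac{26698065}{24719}$ ($c = \left(6 - 1086\right) - \frac{1545}{24719} = -1080 - \frac{1545}{24719} = - \frac{26698065}{24719} \approx -1080.1$)
$\frac{3026}{3672} + \frac{c}{1079} = \frac{3026}{3672} - \frac{26698065}{24719 \cdot 1079} = 3026 \cdot \frac{1}{3672} - \frac{26698065}{26671801} = \frac{89}{108} - \frac{26698065}{26671801} = - \frac{509600731}{2880554508}$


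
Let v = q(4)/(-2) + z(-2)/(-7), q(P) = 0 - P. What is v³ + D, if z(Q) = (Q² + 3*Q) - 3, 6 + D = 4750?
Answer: 1634051/343 ≈ 4764.0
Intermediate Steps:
D = 4744 (D = -6 + 4750 = 4744)
q(P) = -P
z(Q) = -3 + Q² + 3*Q
v = 19/7 (v = -1*4/(-2) + (-3 + (-2)² + 3*(-2))/(-7) = -4*(-½) + (-3 + 4 - 6)*(-⅐) = 2 - 5*(-⅐) = 2 + 5/7 = 19/7 ≈ 2.7143)
v³ + D = (19/7)³ + 4744 = 6859/343 + 4744 = 1634051/343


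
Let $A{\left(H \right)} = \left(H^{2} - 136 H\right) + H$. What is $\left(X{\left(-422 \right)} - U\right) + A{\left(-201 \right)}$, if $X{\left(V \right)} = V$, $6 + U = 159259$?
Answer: $-92139$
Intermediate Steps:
$U = 159253$ ($U = -6 + 159259 = 159253$)
$A{\left(H \right)} = H^{2} - 135 H$
$\left(X{\left(-422 \right)} - U\right) + A{\left(-201 \right)} = \left(-422 - 159253\right) - 201 \left(-135 - 201\right) = \left(-422 - 159253\right) - -67536 = -159675 + 67536 = -92139$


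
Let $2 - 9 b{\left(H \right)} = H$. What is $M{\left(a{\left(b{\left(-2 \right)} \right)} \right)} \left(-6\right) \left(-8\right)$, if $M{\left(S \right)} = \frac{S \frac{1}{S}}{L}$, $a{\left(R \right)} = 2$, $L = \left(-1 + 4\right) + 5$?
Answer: $6$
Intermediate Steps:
$b{\left(H \right)} = \frac{2}{9} - \frac{H}{9}$
$L = 8$ ($L = 3 + 5 = 8$)
$M{\left(S \right)} = \frac{1}{8}$ ($M{\left(S \right)} = \frac{S \frac{1}{S}}{8} = 1 \cdot \frac{1}{8} = \frac{1}{8}$)
$M{\left(a{\left(b{\left(-2 \right)} \right)} \right)} \left(-6\right) \left(-8\right) = \frac{1}{8} \left(-6\right) \left(-8\right) = \left(- \frac{3}{4}\right) \left(-8\right) = 6$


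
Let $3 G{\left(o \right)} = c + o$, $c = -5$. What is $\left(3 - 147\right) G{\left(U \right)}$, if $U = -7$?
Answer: $576$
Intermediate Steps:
$G{\left(o \right)} = - \frac{5}{3} + \frac{o}{3}$ ($G{\left(o \right)} = \frac{-5 + o}{3} = - \frac{5}{3} + \frac{o}{3}$)
$\left(3 - 147\right) G{\left(U \right)} = \left(3 - 147\right) \left(- \frac{5}{3} + \frac{1}{3} \left(-7\right)\right) = - 144 \left(- \frac{5}{3} - \frac{7}{3}\right) = \left(-144\right) \left(-4\right) = 576$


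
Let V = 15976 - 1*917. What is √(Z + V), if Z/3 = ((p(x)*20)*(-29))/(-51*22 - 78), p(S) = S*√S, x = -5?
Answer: √(60236 - 29*I*√5)/2 ≈ 122.72 - 0.066053*I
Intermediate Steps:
p(S) = S^(3/2)
V = 15059 (V = 15976 - 917 = 15059)
Z = -29*I*√5/4 (Z = 3*((((-5)^(3/2)*20)*(-29))/(-51*22 - 78)) = 3*(((-5*I*√5*20)*(-29))/(-1122 - 78)) = 3*((-100*I*√5*(-29))/(-1200)) = 3*((2900*I*√5)*(-1/1200)) = 3*(-29*I*√5/12) = -29*I*√5/4 ≈ -16.211*I)
√(Z + V) = √(-29*I*√5/4 + 15059) = √(15059 - 29*I*√5/4)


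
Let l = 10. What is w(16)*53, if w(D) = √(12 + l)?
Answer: 53*√22 ≈ 248.59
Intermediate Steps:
w(D) = √22 (w(D) = √(12 + 10) = √22)
w(16)*53 = √22*53 = 53*√22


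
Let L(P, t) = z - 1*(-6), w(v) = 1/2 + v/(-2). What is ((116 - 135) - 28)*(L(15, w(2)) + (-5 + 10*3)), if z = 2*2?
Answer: -1645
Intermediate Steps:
z = 4
w(v) = ½ - v/2 (w(v) = 1*(½) + v*(-½) = ½ - v/2)
L(P, t) = 10 (L(P, t) = 4 - 1*(-6) = 4 + 6 = 10)
((116 - 135) - 28)*(L(15, w(2)) + (-5 + 10*3)) = ((116 - 135) - 28)*(10 + (-5 + 10*3)) = (-19 - 28)*(10 + (-5 + 30)) = -47*(10 + 25) = -47*35 = -1645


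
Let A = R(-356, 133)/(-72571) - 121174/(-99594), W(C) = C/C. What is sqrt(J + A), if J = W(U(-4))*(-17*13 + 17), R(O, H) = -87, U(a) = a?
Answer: 2*I*sqrt(73563051454014153394)/1204606029 ≈ 14.24*I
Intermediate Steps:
W(C) = 1
J = -204 (J = 1*(-17*13 + 17) = 1*(-221 + 17) = 1*(-204) = -204)
A = 4401191516/3613818087 (A = -87/(-72571) - 121174/(-99594) = -87*(-1/72571) - 121174*(-1/99594) = 87/72571 + 60587/49797 = 4401191516/3613818087 ≈ 1.2179)
sqrt(J + A) = sqrt(-204 + 4401191516/3613818087) = sqrt(-732817698232/3613818087) = 2*I*sqrt(73563051454014153394)/1204606029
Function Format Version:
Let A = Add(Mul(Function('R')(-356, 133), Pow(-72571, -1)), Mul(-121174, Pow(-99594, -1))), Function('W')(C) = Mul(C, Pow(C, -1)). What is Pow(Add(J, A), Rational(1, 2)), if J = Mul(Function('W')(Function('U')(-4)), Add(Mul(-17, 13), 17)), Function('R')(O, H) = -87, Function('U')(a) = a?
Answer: Mul(Rational(2, 1204606029), I, Pow(73563051454014153394, Rational(1, 2))) ≈ Mul(14.240, I)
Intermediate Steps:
Function('W')(C) = 1
J = -204 (J = Mul(1, Add(Mul(-17, 13), 17)) = Mul(1, Add(-221, 17)) = Mul(1, -204) = -204)
A = Rational(4401191516, 3613818087) (A = Add(Mul(-87, Pow(-72571, -1)), Mul(-121174, Pow(-99594, -1))) = Add(Mul(-87, Rational(-1, 72571)), Mul(-121174, Rational(-1, 99594))) = Add(Rational(87, 72571), Rational(60587, 49797)) = Rational(4401191516, 3613818087) ≈ 1.2179)
Pow(Add(J, A), Rational(1, 2)) = Pow(Add(-204, Rational(4401191516, 3613818087)), Rational(1, 2)) = Pow(Rational(-732817698232, 3613818087), Rational(1, 2)) = Mul(Rational(2, 1204606029), I, Pow(73563051454014153394, Rational(1, 2)))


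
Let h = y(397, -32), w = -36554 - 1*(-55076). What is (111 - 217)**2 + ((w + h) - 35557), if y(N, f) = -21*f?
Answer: -5127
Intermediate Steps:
w = 18522 (w = -36554 + 55076 = 18522)
h = 672 (h = -21*(-32) = 672)
(111 - 217)**2 + ((w + h) - 35557) = (111 - 217)**2 + ((18522 + 672) - 35557) = (-106)**2 + (19194 - 35557) = 11236 - 16363 = -5127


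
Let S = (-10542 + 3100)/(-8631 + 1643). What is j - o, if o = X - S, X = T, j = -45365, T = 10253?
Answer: -194325571/3494 ≈ -55617.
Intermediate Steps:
X = 10253
S = 3721/3494 (S = -7442/(-6988) = -7442*(-1/6988) = 3721/3494 ≈ 1.0650)
o = 35820261/3494 (o = 10253 - 1*3721/3494 = 10253 - 3721/3494 = 35820261/3494 ≈ 10252.)
j - o = -45365 - 1*35820261/3494 = -45365 - 35820261/3494 = -194325571/3494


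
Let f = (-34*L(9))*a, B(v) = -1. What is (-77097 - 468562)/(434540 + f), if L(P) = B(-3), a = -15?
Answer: -545659/434030 ≈ -1.2572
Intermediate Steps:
L(P) = -1
f = -510 (f = -34*(-1)*(-15) = 34*(-15) = -510)
(-77097 - 468562)/(434540 + f) = (-77097 - 468562)/(434540 - 510) = -545659/434030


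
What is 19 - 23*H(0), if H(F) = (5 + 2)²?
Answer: -1108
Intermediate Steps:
H(F) = 49 (H(F) = 7² = 49)
19 - 23*H(0) = 19 - 23*49 = 19 - 1127 = -1108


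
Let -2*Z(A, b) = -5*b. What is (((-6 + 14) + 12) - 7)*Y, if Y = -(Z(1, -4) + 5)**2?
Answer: -325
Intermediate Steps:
Z(A, b) = 5*b/2 (Z(A, b) = -(-5)*b/2 = 5*b/2)
Y = -25 (Y = -((5/2)*(-4) + 5)**2 = -(-10 + 5)**2 = -1*(-5)**2 = -1*25 = -25)
(((-6 + 14) + 12) - 7)*Y = (((-6 + 14) + 12) - 7)*(-25) = ((8 + 12) - 7)*(-25) = (20 - 7)*(-25) = 13*(-25) = -325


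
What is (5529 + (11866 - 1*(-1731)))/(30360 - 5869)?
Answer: 19126/24491 ≈ 0.78094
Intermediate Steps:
(5529 + (11866 - 1*(-1731)))/(30360 - 5869) = (5529 + (11866 + 1731))/24491 = (5529 + 13597)*(1/24491) = 19126*(1/24491) = 19126/24491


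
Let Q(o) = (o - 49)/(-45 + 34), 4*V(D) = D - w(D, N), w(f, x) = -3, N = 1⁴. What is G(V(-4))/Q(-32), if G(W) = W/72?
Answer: -11/23328 ≈ -0.00047154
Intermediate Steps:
N = 1
V(D) = ¾ + D/4 (V(D) = (D - 1*(-3))/4 = (D + 3)/4 = (3 + D)/4 = ¾ + D/4)
Q(o) = 49/11 - o/11 (Q(o) = (-49 + o)/(-11) = (-49 + o)*(-1/11) = 49/11 - o/11)
G(W) = W/72 (G(W) = W*(1/72) = W/72)
G(V(-4))/Q(-32) = ((¾ + (¼)*(-4))/72)/(49/11 - 1/11*(-32)) = ((¾ - 1)/72)/(49/11 + 32/11) = ((1/72)*(-¼))/(81/11) = -1/288*11/81 = -11/23328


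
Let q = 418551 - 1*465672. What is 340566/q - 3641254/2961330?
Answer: -196684640419/23256805155 ≈ -8.4571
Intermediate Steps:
q = -47121 (q = 418551 - 465672 = -47121)
340566/q - 3641254/2961330 = 340566/(-47121) - 3641254/2961330 = 340566*(-1/47121) - 3641254*1/2961330 = -113522/15707 - 1820627/1480665 = -196684640419/23256805155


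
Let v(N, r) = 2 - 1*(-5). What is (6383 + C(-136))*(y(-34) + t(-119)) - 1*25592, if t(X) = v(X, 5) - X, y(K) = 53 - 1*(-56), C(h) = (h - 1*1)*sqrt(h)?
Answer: 1474413 - 64390*I*sqrt(34) ≈ 1.4744e+6 - 3.7546e+5*I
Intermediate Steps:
v(N, r) = 7 (v(N, r) = 2 + 5 = 7)
C(h) = sqrt(h)*(-1 + h) (C(h) = (h - 1)*sqrt(h) = (-1 + h)*sqrt(h) = sqrt(h)*(-1 + h))
y(K) = 109 (y(K) = 53 + 56 = 109)
t(X) = 7 - X
(6383 + C(-136))*(y(-34) + t(-119)) - 1*25592 = (6383 + sqrt(-136)*(-1 - 136))*(109 + (7 - 1*(-119))) - 1*25592 = (6383 + (2*I*sqrt(34))*(-137))*(109 + (7 + 119)) - 25592 = (6383 - 274*I*sqrt(34))*(109 + 126) - 25592 = (6383 - 274*I*sqrt(34))*235 - 25592 = (1500005 - 64390*I*sqrt(34)) - 25592 = 1474413 - 64390*I*sqrt(34)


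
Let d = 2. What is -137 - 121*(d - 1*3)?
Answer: -16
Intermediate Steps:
-137 - 121*(d - 1*3) = -137 - 121*(2 - 1*3) = -137 - 121*(2 - 3) = -137 - 121*(-1) = -137 + 121 = -16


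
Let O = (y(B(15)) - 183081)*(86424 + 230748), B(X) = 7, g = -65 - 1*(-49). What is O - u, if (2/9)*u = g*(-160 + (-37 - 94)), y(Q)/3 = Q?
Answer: -58061527272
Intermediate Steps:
g = -16 (g = -65 + 49 = -16)
y(Q) = 3*Q
u = 20952 (u = 9*(-16*(-160 + (-37 - 94)))/2 = 9*(-16*(-160 - 131))/2 = 9*(-16*(-291))/2 = (9/2)*4656 = 20952)
O = -58061506320 (O = (3*7 - 183081)*(86424 + 230748) = (21 - 183081)*317172 = -183060*317172 = -58061506320)
O - u = -58061506320 - 1*20952 = -58061506320 - 20952 = -58061527272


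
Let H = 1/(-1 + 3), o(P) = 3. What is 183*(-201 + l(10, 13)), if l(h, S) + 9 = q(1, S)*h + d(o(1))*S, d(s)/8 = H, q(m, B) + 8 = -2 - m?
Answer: -49044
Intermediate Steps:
q(m, B) = -10 - m (q(m, B) = -8 + (-2 - m) = -10 - m)
H = ½ (H = 1/2 = ½ ≈ 0.50000)
d(s) = 4 (d(s) = 8*(½) = 4)
l(h, S) = -9 - 11*h + 4*S (l(h, S) = -9 + ((-10 - 1*1)*h + 4*S) = -9 + ((-10 - 1)*h + 4*S) = -9 + (-11*h + 4*S) = -9 - 11*h + 4*S)
183*(-201 + l(10, 13)) = 183*(-201 + (-9 - 11*10 + 4*13)) = 183*(-201 + (-9 - 110 + 52)) = 183*(-201 - 67) = 183*(-268) = -49044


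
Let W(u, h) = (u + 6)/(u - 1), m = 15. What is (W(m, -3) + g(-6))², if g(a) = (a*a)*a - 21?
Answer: 221841/4 ≈ 55460.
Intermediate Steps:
W(u, h) = (6 + u)/(-1 + u)
g(a) = -21 + a³ (g(a) = a²*a - 21 = a³ - 21 = -21 + a³)
(W(m, -3) + g(-6))² = ((6 + 15)/(-1 + 15) + (-21 + (-6)³))² = (21/14 + (-21 - 216))² = ((1/14)*21 - 237)² = (3/2 - 237)² = (-471/2)² = 221841/4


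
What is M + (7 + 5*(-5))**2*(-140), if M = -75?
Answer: -45435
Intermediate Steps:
M + (7 + 5*(-5))**2*(-140) = -75 + (7 + 5*(-5))**2*(-140) = -75 + (7 - 25)**2*(-140) = -75 + (-18)**2*(-140) = -75 + 324*(-140) = -75 - 45360 = -45435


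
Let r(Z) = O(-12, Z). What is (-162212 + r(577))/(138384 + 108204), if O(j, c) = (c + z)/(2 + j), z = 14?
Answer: -1622711/2465880 ≈ -0.65807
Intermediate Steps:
O(j, c) = (14 + c)/(2 + j) (O(j, c) = (c + 14)/(2 + j) = (14 + c)/(2 + j))
r(Z) = -7/5 - Z/10 (r(Z) = (14 + Z)/(2 - 12) = (14 + Z)/(-10) = -(14 + Z)/10 = -7/5 - Z/10)
(-162212 + r(577))/(138384 + 108204) = (-162212 + (-7/5 - ⅒*577))/(138384 + 108204) = (-162212 + (-7/5 - 577/10))/246588 = (-162212 - 591/10)*(1/246588) = -1622711/10*1/246588 = -1622711/2465880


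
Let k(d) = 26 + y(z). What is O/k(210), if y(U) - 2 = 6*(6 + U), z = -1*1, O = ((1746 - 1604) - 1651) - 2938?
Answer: -4447/58 ≈ -76.672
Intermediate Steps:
O = -4447 (O = (142 - 1651) - 2938 = -1509 - 2938 = -4447)
z = -1
y(U) = 38 + 6*U (y(U) = 2 + 6*(6 + U) = 2 + (36 + 6*U) = 38 + 6*U)
k(d) = 58 (k(d) = 26 + (38 + 6*(-1)) = 26 + (38 - 6) = 26 + 32 = 58)
O/k(210) = -4447/58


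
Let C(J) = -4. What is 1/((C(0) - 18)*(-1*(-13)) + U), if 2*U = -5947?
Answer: -2/6519 ≈ -0.00030680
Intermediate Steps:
U = -5947/2 (U = (½)*(-5947) = -5947/2 ≈ -2973.5)
1/((C(0) - 18)*(-1*(-13)) + U) = 1/((-4 - 18)*(-1*(-13)) - 5947/2) = 1/(-22*13 - 5947/2) = 1/(-286 - 5947/2) = 1/(-6519/2) = -2/6519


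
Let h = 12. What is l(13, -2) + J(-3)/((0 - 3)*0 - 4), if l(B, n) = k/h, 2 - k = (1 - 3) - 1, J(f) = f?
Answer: 7/6 ≈ 1.1667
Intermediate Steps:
k = 5 (k = 2 - ((1 - 3) - 1) = 2 - (-2 - 1) = 2 - 1*(-3) = 2 + 3 = 5)
l(B, n) = 5/12
l(13, -2) + J(-3)/((0 - 3)*0 - 4) = 5/12 - 3/((0 - 3)*0 - 4) = 5/12 - 3/(-3*0 - 4) = 5/12 - 3/(0 - 4) = 5/12 - 3/(-4) = 5/12 - ¼*(-3) = 5/12 + ¾ = 7/6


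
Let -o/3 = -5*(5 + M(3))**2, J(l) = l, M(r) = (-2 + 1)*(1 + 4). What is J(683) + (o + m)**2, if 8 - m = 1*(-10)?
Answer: 1007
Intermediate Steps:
M(r) = -5 (M(r) = -1*5 = -5)
m = 18 (m = 8 - (-10) = 8 - 1*(-10) = 8 + 10 = 18)
o = 0 (o = -(-15)*(5 - 5)**2 = -(-15)*0**2 = -(-15)*0 = -3*0 = 0)
J(683) + (o + m)**2 = 683 + (0 + 18)**2 = 683 + 18**2 = 683 + 324 = 1007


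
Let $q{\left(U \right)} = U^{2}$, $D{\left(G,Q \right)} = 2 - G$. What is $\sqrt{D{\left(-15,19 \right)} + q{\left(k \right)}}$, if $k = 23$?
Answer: $\sqrt{546} \approx 23.367$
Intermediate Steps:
$\sqrt{D{\left(-15,19 \right)} + q{\left(k \right)}} = \sqrt{\left(2 - -15\right) + 23^{2}} = \sqrt{\left(2 + 15\right) + 529} = \sqrt{17 + 529} = \sqrt{546}$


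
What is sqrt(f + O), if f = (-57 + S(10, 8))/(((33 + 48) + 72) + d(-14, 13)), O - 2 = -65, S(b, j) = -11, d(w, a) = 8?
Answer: I*sqrt(1643971)/161 ≈ 7.9638*I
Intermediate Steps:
O = -63 (O = 2 - 65 = -63)
f = -68/161 (f = (-57 - 11)/(((33 + 48) + 72) + 8) = -68/((81 + 72) + 8) = -68/(153 + 8) = -68/161 ≈ -0.42236)
sqrt(f + O) = sqrt(-68/161 - 63) = sqrt(-10211/161) = I*sqrt(1643971)/161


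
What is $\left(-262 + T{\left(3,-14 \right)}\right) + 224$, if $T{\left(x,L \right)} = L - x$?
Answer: $-55$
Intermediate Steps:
$\left(-262 + T{\left(3,-14 \right)}\right) + 224 = \left(-262 - 17\right) + 224 = -279 + 224 = -55$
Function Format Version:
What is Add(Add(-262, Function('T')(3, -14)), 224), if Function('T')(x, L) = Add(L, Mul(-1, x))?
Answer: -55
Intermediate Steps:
Add(Add(-262, Function('T')(3, -14)), 224) = Add(Add(-262, Add(-14, Mul(-1, 3))), 224) = Add(Add(-262, Add(-14, -3)), 224) = Add(Add(-262, -17), 224) = Add(-279, 224) = -55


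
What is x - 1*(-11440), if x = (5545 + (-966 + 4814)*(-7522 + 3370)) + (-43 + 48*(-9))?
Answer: -15960386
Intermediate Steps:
x = -15971826 (x = (5545 + 3848*(-4152)) + (-43 - 432) = (5545 - 15976896) - 475 = -15971351 - 475 = -15971826)
x - 1*(-11440) = -15971826 - 1*(-11440) = -15971826 + 11440 = -15960386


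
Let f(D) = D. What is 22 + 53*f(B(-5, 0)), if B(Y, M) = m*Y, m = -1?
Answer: 287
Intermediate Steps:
B(Y, M) = -Y
22 + 53*f(B(-5, 0)) = 22 + 53*(-1*(-5)) = 22 + 53*5 = 22 + 265 = 287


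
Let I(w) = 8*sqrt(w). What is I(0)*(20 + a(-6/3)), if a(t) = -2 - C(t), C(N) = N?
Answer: 0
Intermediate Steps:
a(t) = -2 - t
I(0)*(20 + a(-6/3)) = (8*sqrt(0))*(20 + (-2 - (-6)/3)) = (8*0)*(20 + (-2 - (-6)/3)) = 0*(20 + (-2 - 1*(-2))) = 0*(20 + (-2 + 2)) = 0*(20 + 0) = 0*20 = 0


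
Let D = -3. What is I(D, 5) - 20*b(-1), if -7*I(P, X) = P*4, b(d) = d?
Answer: 152/7 ≈ 21.714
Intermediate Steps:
I(P, X) = -4*P/7 (I(P, X) = -P*4/7 = -4*P/7)
I(D, 5) - 20*b(-1) = -4/7*(-3) - 20*(-1) = 12/7 + 20 = 152/7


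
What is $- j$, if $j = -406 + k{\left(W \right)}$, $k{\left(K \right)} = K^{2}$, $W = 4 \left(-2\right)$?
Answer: $342$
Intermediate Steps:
$W = -8$
$j = -342$ ($j = -406 + \left(-8\right)^{2} = -406 + 64 = -342$)
$- j = \left(-1\right) \left(-342\right) = 342$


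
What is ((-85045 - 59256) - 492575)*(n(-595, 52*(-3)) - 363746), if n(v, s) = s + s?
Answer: 231859802808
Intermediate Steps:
n(v, s) = 2*s
((-85045 - 59256) - 492575)*(n(-595, 52*(-3)) - 363746) = ((-85045 - 59256) - 492575)*(2*(52*(-3)) - 363746) = (-144301 - 492575)*(2*(-156) - 363746) = -636876*(-312 - 363746) = -636876*(-364058) = 231859802808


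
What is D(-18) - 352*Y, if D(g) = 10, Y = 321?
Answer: -112982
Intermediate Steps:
D(-18) - 352*Y = 10 - 352*321 = 10 - 112992 = -112982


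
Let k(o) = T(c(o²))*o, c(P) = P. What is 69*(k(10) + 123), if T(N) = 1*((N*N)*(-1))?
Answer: -6891513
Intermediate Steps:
T(N) = -N² (T(N) = 1*(N²*(-1)) = 1*(-N²) = -N²)
k(o) = -o⁵ (k(o) = (-(o²)²)*o = (-o⁴)*o = -o⁵)
69*(k(10) + 123) = 69*(-1*10⁵ + 123) = 69*(-1*100000 + 123) = 69*(-100000 + 123) = 69*(-99877) = -6891513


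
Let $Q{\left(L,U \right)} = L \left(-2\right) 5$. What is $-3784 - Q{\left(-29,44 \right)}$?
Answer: $-4074$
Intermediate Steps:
$Q{\left(L,U \right)} = - 10 L$ ($Q{\left(L,U \right)} = - 2 L 5 = - 10 L$)
$-3784 - Q{\left(-29,44 \right)} = -3784 - \left(-10\right) \left(-29\right) = -3784 - 290 = -4074$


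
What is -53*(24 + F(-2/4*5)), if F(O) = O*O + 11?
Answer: -8745/4 ≈ -2186.3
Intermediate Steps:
F(O) = 11 + O² (F(O) = O² + 11 = 11 + O²)
-53*(24 + F(-2/4*5)) = -53*(24 + (11 + (-2/4*5)²)) = -53*(24 + (11 + (-2*¼*5)²)) = -53*(24 + (11 + (-½*5)²)) = -53*(24 + (11 + (-5/2)²)) = -53*(24 + (11 + 25/4)) = -53*(24 + 69/4) = -53*165/4 = -8745/4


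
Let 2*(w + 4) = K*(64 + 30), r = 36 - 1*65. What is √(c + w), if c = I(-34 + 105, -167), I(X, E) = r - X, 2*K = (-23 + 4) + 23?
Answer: I*√10 ≈ 3.1623*I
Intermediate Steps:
r = -29 (r = 36 - 65 = -29)
K = 2 (K = ((-23 + 4) + 23)/2 = (-19 + 23)/2 = (½)*4 = 2)
w = 90 (w = -4 + (2*(64 + 30))/2 = -4 + (2*94)/2 = -4 + (½)*188 = -4 + 94 = 90)
I(X, E) = -29 - X
c = -100 (c = -29 - (-34 + 105) = -29 - 1*71 = -29 - 71 = -100)
√(c + w) = √(-100 + 90) = √(-10) = I*√10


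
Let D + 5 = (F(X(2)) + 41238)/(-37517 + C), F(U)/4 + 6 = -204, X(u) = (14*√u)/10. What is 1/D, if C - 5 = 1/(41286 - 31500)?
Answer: -367092431/2230796983 ≈ -0.16456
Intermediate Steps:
X(u) = 7*√u/5 (X(u) = (14*√u)*(⅒) = 7*√u/5)
C = 48931/9786 (C = 5 + 1/(41286 - 31500) = 5 + 1/9786 = 48931/9786 ≈ 5.0001)
F(U) = -840 (F(U) = -24 + 4*(-204) = -24 - 816 = -840)
D = -2230796983/367092431 (D = -5 + (-840 + 41238)/(-37517 + 48931/9786) = -5 + 40398/(-367092431/9786) = -5 + 40398*(-9786/367092431) = -5 - 395334828/367092431 = -2230796983/367092431 ≈ -6.0769)
1/D = 1/(-2230796983/367092431) = -367092431/2230796983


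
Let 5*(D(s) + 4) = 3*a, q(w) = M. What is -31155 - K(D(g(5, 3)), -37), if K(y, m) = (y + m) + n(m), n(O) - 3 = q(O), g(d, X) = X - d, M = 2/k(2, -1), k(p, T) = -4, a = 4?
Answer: -311189/10 ≈ -31119.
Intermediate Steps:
M = -½ (M = 2/(-4) = 2*(-¼) = -½ ≈ -0.50000)
q(w) = -½
n(O) = 5/2 (n(O) = 3 - ½ = 5/2)
D(s) = -8/5 (D(s) = -4 + (3*4)/5 = -4 + (⅕)*12 = -4 + 12/5 = -8/5)
K(y, m) = 5/2 + m + y (K(y, m) = (y + m) + 5/2 = (m + y) + 5/2 = 5/2 + m + y)
-31155 - K(D(g(5, 3)), -37) = -31155 - (5/2 - 37 - 8/5) = -31155 - 1*(-361/10) = -31155 + 361/10 = -311189/10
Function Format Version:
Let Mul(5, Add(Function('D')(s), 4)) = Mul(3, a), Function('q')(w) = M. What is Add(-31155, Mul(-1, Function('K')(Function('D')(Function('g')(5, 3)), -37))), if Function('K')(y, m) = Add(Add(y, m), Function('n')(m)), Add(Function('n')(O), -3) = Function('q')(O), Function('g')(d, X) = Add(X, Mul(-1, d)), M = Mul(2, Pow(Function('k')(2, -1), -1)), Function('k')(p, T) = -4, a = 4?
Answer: Rational(-311189, 10) ≈ -31119.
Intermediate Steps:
M = Rational(-1, 2) (M = Mul(2, Pow(-4, -1)) = Mul(2, Rational(-1, 4)) = Rational(-1, 2) ≈ -0.50000)
Function('q')(w) = Rational(-1, 2)
Function('n')(O) = Rational(5, 2) (Function('n')(O) = Add(3, Rational(-1, 2)) = Rational(5, 2))
Function('D')(s) = Rational(-8, 5) (Function('D')(s) = Add(-4, Mul(Rational(1, 5), Mul(3, 4))) = Add(-4, Mul(Rational(1, 5), 12)) = Add(-4, Rational(12, 5)) = Rational(-8, 5))
Function('K')(y, m) = Add(Rational(5, 2), m, y) (Function('K')(y, m) = Add(Add(y, m), Rational(5, 2)) = Add(Add(m, y), Rational(5, 2)) = Add(Rational(5, 2), m, y))
Add(-31155, Mul(-1, Function('K')(Function('D')(Function('g')(5, 3)), -37))) = Add(-31155, Mul(-1, Add(Rational(5, 2), -37, Rational(-8, 5)))) = Add(-31155, Mul(-1, Rational(-361, 10))) = Add(-31155, Rational(361, 10)) = Rational(-311189, 10)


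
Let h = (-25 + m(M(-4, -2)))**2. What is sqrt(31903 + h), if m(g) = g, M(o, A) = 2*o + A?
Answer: 2*sqrt(8282) ≈ 182.01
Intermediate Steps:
M(o, A) = A + 2*o
h = 1225 (h = (-25 + (-2 + 2*(-4)))**2 = (-25 + (-2 - 8))**2 = (-25 - 10)**2 = (-35)**2 = 1225)
sqrt(31903 + h) = sqrt(31903 + 1225) = sqrt(33128) = 2*sqrt(8282)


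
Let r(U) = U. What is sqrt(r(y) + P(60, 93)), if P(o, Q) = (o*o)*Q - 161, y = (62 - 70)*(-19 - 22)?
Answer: sqrt(334967) ≈ 578.76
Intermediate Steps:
y = 328 (y = -8*(-41) = 328)
P(o, Q) = -161 + Q*o**2 (P(o, Q) = o**2*Q - 161 = Q*o**2 - 161 = -161 + Q*o**2)
sqrt(r(y) + P(60, 93)) = sqrt(328 + (-161 + 93*60**2)) = sqrt(328 + (-161 + 93*3600)) = sqrt(328 + (-161 + 334800)) = sqrt(328 + 334639) = sqrt(334967)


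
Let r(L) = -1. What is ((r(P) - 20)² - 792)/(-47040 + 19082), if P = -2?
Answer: 351/27958 ≈ 0.012555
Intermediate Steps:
((r(P) - 20)² - 792)/(-47040 + 19082) = ((-1 - 20)² - 792)/(-47040 + 19082) = ((-21)² - 792)/(-27958) = (441 - 792)*(-1/27958) = -351*(-1/27958) = 351/27958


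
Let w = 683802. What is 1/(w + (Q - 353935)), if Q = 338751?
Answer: 1/668618 ≈ 1.4956e-6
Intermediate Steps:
1/(w + (Q - 353935)) = 1/(683802 + (338751 - 353935)) = 1/(683802 - 15184) = 1/668618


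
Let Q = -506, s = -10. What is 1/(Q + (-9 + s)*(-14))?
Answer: -1/240 ≈ -0.0041667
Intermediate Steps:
1/(Q + (-9 + s)*(-14)) = 1/(-506 + (-9 - 10)*(-14)) = 1/(-506 - 19*(-14)) = 1/(-506 + 266) = 1/(-240) = -1/240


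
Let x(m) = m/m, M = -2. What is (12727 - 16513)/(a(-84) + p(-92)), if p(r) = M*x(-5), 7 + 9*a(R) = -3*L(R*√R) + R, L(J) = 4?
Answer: 34074/121 ≈ 281.60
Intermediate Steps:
x(m) = 1
a(R) = -19/9 + R/9 (a(R) = -7/9 + (-3*4 + R)/9 = -7/9 + (-12 + R)/9 = -7/9 + (-4/3 + R/9) = -19/9 + R/9)
p(r) = -2 (p(r) = -2*1 = -2)
(12727 - 16513)/(a(-84) + p(-92)) = (12727 - 16513)/((-19/9 + (⅑)*(-84)) - 2) = -3786/((-19/9 - 28/3) - 2) = -3786/(-103/9 - 2) = -3786/(-121/9) = -3786*(-9/121) = 34074/121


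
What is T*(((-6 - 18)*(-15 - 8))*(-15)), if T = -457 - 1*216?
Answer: 5572440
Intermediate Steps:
T = -673 (T = -457 - 216 = -673)
T*(((-6 - 18)*(-15 - 8))*(-15)) = -673*(-6 - 18)*(-15 - 8)*(-15) = -673*(-24*(-23))*(-15) = -371496*(-15) = -673*(-8280) = 5572440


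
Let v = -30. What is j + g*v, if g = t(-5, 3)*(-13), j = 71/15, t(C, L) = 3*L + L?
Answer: 70271/15 ≈ 4684.7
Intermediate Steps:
t(C, L) = 4*L
j = 71/15 (j = 71*(1/15) = 71/15 ≈ 4.7333)
g = -156 (g = (4*3)*(-13) = 12*(-13) = -156)
j + g*v = 71/15 - 156*(-30) = 71/15 + 4680 = 70271/15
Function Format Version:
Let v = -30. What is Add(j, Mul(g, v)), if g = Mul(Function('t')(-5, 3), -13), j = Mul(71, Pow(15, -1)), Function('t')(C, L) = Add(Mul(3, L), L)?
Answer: Rational(70271, 15) ≈ 4684.7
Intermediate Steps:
Function('t')(C, L) = Mul(4, L)
j = Rational(71, 15) (j = Mul(71, Rational(1, 15)) = Rational(71, 15) ≈ 4.7333)
g = -156 (g = Mul(Mul(4, 3), -13) = Mul(12, -13) = -156)
Add(j, Mul(g, v)) = Add(Rational(71, 15), Mul(-156, -30)) = Add(Rational(71, 15), 4680) = Rational(70271, 15)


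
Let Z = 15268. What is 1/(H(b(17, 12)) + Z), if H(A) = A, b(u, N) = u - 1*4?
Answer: 1/15281 ≈ 6.5441e-5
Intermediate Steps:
b(u, N) = -4 + u (b(u, N) = u - 4 = -4 + u)
1/(H(b(17, 12)) + Z) = 1/((-4 + 17) + 15268) = 1/(13 + 15268) = 1/15281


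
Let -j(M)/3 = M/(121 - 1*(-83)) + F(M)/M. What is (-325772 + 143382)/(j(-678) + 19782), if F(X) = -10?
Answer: -700742380/76040581 ≈ -9.2154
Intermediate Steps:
j(M) = 30/M - M/68 (j(M) = -3*(M/(121 - 1*(-83)) - 10/M) = -3*(M/(121 + 83) - 10/M) = -3*(M/204 - 10/M) = -3*(-10/M + M/204) = 30/M - M/68)
(-325772 + 143382)/(j(-678) + 19782) = (-325772 + 143382)/((30/(-678) - 1/68*(-678)) + 19782) = -182390/((30*(-1/678) + 339/34) + 19782) = -182390/((-5/113 + 339/34) + 19782) = -182390/(38137/3842 + 19782) = -182390/76040581/3842 = -182390*3842/76040581 = -700742380/76040581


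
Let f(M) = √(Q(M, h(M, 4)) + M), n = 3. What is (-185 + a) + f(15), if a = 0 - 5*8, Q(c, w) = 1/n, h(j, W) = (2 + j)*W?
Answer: -225 + √138/3 ≈ -221.08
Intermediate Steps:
h(j, W) = W*(2 + j)
Q(c, w) = ⅓ (Q(c, w) = 1/3 = ⅓)
f(M) = √(⅓ + M)
a = -40 (a = 0 - 40 = -40)
(-185 + a) + f(15) = (-185 - 40) + √(3 + 9*15)/3 = -225 + √(3 + 135)/3 = -225 + √138/3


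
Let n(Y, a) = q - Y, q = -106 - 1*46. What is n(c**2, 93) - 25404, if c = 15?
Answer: -25781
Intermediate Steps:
q = -152 (q = -106 - 46 = -152)
n(Y, a) = -152 - Y
n(c**2, 93) - 25404 = (-152 - 1*15**2) - 25404 = (-152 - 1*225) - 25404 = (-152 - 225) - 25404 = -377 - 25404 = -25781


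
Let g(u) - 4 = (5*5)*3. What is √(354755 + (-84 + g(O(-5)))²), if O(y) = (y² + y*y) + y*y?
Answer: 18*√1095 ≈ 595.63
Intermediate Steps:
O(y) = 3*y² (O(y) = (y² + y²) + y² = 2*y² + y² = 3*y²)
g(u) = 79 (g(u) = 4 + (5*5)*3 = 4 + 25*3 = 4 + 75 = 79)
√(354755 + (-84 + g(O(-5)))²) = √(354755 + (-84 + 79)²) = √(354755 + (-5)²) = √(354755 + 25) = √354780 = 18*√1095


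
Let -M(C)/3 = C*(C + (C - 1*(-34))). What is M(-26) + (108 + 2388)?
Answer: 1092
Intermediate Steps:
M(C) = -3*C*(34 + 2*C) (M(C) = -3*C*(C + (C - 1*(-34))) = -3*C*(C + (C + 34)) = -3*C*(C + (34 + C)) = -3*C*(34 + 2*C))
M(-26) + (108 + 2388) = -6*(-26)*(17 - 26) + (108 + 2388) = -6*(-26)*(-9) + 2496 = -1404 + 2496 = 1092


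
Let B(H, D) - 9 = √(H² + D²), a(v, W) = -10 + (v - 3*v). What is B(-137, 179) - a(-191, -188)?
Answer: -363 + √50810 ≈ -137.59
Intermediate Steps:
a(v, W) = -10 - 2*v
B(H, D) = 9 + √(D² + H²) (B(H, D) = 9 + √(H² + D²) = 9 + √(D² + H²))
B(-137, 179) - a(-191, -188) = (9 + √(179² + (-137)²)) - (-10 - 2*(-191)) = (9 + √(32041 + 18769)) - (-10 + 382) = (9 + √50810) - 1*372 = (9 + √50810) - 372 = -363 + √50810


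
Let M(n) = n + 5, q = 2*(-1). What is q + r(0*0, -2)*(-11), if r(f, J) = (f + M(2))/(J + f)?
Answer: 73/2 ≈ 36.500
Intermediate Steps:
q = -2
M(n) = 5 + n
r(f, J) = (7 + f)/(J + f) (r(f, J) = (f + (5 + 2))/(J + f) = (f + 7)/(J + f) = (7 + f)/(J + f))
q + r(0*0, -2)*(-11) = -2 + ((7 + 0*0)/(-2 + 0*0))*(-11) = -2 + ((7 + 0)/(-2 + 0))*(-11) = -2 + (7/(-2))*(-11) = -2 - 1/2*7*(-11) = -2 - 7/2*(-11) = -2 + 77/2 = 73/2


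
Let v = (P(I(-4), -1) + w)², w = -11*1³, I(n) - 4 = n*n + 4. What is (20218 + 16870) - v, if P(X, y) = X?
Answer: 36919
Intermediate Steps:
I(n) = 8 + n² (I(n) = 4 + (n*n + 4) = 4 + (n² + 4) = 4 + (4 + n²) = 8 + n²)
w = -11 (w = -11*1 = -11)
v = 169 (v = ((8 + (-4)²) - 11)² = ((8 + 16) - 11)² = (24 - 11)² = 13² = 169)
(20218 + 16870) - v = (20218 + 16870) - 1*169 = 37088 - 169 = 36919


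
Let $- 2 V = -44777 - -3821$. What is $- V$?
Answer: $-20478$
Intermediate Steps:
$V = 20478$ ($V = - \frac{-44777 - -3821}{2} = - \frac{-44777 + 3821}{2} = \left(- \frac{1}{2}\right) \left(-40956\right) = 20478$)
$- V = \left(-1\right) 20478 = -20478$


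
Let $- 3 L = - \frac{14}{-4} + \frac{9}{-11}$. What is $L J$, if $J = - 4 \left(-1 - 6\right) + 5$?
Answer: $- \frac{59}{2} \approx -29.5$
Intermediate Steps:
$L = - \frac{59}{66}$ ($L = - \frac{- \frac{14}{-4} + \frac{9}{-11}}{3} = - \frac{\left(-14\right) \left(- \frac{1}{4}\right) + 9 \left(- \frac{1}{11}\right)}{3} = - \frac{\frac{7}{2} - \frac{9}{11}}{3} = \left(- \frac{1}{3}\right) \frac{59}{22} = - \frac{59}{66} \approx -0.89394$)
$J = 33$ ($J = - 4 \left(-1 - 6\right) + 5 = \left(-4\right) \left(-7\right) + 5 = 28 + 5 = 33$)
$L J = \left(- \frac{59}{66}\right) 33 = - \frac{59}{2}$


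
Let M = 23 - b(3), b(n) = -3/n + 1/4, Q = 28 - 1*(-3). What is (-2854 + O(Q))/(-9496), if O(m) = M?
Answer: 11321/37984 ≈ 0.29805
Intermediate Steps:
Q = 31 (Q = 28 + 3 = 31)
b(n) = ¼ - 3/n (b(n) = -3/n + 1*(¼) = -3/n + ¼ = ¼ - 3/n)
M = 95/4 (M = 23 - (-12 + 3)/(4*3) = 23 - (-9)/(4*3) = 23 - 1*(-¾) = 23 + ¾ = 95/4 ≈ 23.750)
O(m) = 95/4
(-2854 + O(Q))/(-9496) = (-2854 + 95/4)/(-9496) = -11321/4*(-1/9496) = 11321/37984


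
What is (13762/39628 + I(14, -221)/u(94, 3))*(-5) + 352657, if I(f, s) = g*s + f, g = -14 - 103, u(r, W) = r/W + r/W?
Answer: 652981510987/1862516 ≈ 3.5059e+5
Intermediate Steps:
u(r, W) = 2*r/W
g = -117
I(f, s) = f - 117*s (I(f, s) = -117*s + f = f - 117*s)
(13762/39628 + I(14, -221)/u(94, 3))*(-5) + 352657 = (13762/39628 + (14 - 117*(-221))/((2*94/3)))*(-5) + 352657 = (13762*(1/39628) + (14 + 25857)/((2*94*(⅓))))*(-5) + 352657 = (6881/19814 + 25871/(188/3))*(-5) + 352657 = (6881/19814 + 25871*(3/188))*(-5) + 352657 = (6881/19814 + 77613/188)*(-5) + 352657 = (769558805/1862516)*(-5) + 352657 = -3847794025/1862516 + 352657 = 652981510987/1862516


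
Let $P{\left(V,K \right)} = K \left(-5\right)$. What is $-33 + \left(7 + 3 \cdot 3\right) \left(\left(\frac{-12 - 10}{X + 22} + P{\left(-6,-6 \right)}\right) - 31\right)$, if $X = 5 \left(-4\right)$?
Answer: $-225$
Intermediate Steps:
$P{\left(V,K \right)} = - 5 K$
$X = -20$
$-33 + \left(7 + 3 \cdot 3\right) \left(\left(\frac{-12 - 10}{X + 22} + P{\left(-6,-6 \right)}\right) - 31\right) = -33 + \left(7 + 3 \cdot 3\right) \left(\left(\frac{-12 - 10}{-20 + 22} - -30\right) - 31\right) = -33 + \left(7 + 9\right) \left(\left(- \frac{22}{2} + 30\right) - 31\right) = -33 + 16 \left(\left(\left(-22\right) \frac{1}{2} + 30\right) - 31\right) = -33 + 16 \left(\left(-11 + 30\right) - 31\right) = -33 + 16 \left(19 - 31\right) = -33 + 16 \left(-12\right) = -33 - 192 = -225$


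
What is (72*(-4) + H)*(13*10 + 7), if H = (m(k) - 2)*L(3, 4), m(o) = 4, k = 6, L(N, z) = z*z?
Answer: -35072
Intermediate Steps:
L(N, z) = z²
H = 32 (H = (4 - 2)*4² = 2*16 = 32)
(72*(-4) + H)*(13*10 + 7) = (72*(-4) + 32)*(13*10 + 7) = (-288 + 32)*(130 + 7) = -256*137 = -35072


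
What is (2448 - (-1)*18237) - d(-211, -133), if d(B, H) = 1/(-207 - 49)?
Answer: 5295361/256 ≈ 20685.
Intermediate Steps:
d(B, H) = -1/256 (d(B, H) = 1/(-256) = -1/256)
(2448 - (-1)*18237) - d(-211, -133) = (2448 - (-1)*18237) - 1*(-1/256) = (2448 - 1*(-18237)) + 1/256 = (2448 + 18237) + 1/256 = 20685 + 1/256 = 5295361/256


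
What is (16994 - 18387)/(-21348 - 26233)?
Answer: 1393/47581 ≈ 0.029276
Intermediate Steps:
(16994 - 18387)/(-21348 - 26233) = -1393/(-47581) = -1393*(-1/47581) = 1393/47581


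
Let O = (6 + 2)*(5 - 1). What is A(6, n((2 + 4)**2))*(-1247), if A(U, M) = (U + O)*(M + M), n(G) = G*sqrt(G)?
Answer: -20470752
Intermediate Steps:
O = 32 (O = 8*4 = 32)
n(G) = G**(3/2)
A(U, M) = 2*M*(32 + U) (A(U, M) = (U + 32)*(M + M) = (32 + U)*(2*M) = 2*M*(32 + U))
A(6, n((2 + 4)**2))*(-1247) = (2*((2 + 4)**2)**(3/2)*(32 + 6))*(-1247) = (2*(6**2)**(3/2)*38)*(-1247) = (2*36**(3/2)*38)*(-1247) = (2*216*38)*(-1247) = 16416*(-1247) = -20470752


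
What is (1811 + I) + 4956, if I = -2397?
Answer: 4370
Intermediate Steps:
(1811 + I) + 4956 = (1811 - 2397) + 4956 = -586 + 4956 = 4370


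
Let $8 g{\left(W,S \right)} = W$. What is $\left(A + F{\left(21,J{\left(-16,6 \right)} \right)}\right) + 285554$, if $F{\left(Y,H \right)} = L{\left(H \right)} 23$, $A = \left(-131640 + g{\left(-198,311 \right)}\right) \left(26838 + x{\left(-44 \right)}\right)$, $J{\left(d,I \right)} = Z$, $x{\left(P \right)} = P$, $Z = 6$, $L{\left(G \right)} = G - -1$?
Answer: $- \frac{7055079193}{2} \approx -3.5275 \cdot 10^{9}$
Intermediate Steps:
$L{\left(G \right)} = 1 + G$ ($L{\left(G \right)} = G + 1 = 1 + G$)
$g{\left(W,S \right)} = \frac{W}{8}$
$J{\left(d,I \right)} = 6$
$A = - \frac{7055650623}{2}$ ($A = \left(-131640 + \frac{1}{8} \left(-198\right)\right) \left(26838 - 44\right) = \left(-131640 - \frac{99}{4}\right) 26794 = \left(- \frac{526659}{4}\right) 26794 = - \frac{7055650623}{2} \approx -3.5278 \cdot 10^{9}$)
$F{\left(Y,H \right)} = 23 + 23 H$ ($F{\left(Y,H \right)} = \left(1 + H\right) 23 = 23 + 23 H$)
$\left(A + F{\left(21,J{\left(-16,6 \right)} \right)}\right) + 285554 = \left(- \frac{7055650623}{2} + \left(23 + 23 \cdot 6\right)\right) + 285554 = \left(- \frac{7055650623}{2} + \left(23 + 138\right)\right) + 285554 = \left(- \frac{7055650623}{2} + 161\right) + 285554 = - \frac{7055650301}{2} + 285554 = - \frac{7055079193}{2}$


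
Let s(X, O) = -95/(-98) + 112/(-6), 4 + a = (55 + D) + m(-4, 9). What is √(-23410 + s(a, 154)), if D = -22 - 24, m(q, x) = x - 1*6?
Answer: I*√41326458/42 ≈ 153.06*I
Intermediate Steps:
m(q, x) = -6 + x (m(q, x) = x - 6 = -6 + x)
D = -46
a = 8 (a = -4 + ((55 - 46) + (-6 + 9)) = -4 + (9 + 3) = -4 + 12 = 8)
s(X, O) = -5203/294 (s(X, O) = -95*(-1/98) + 112*(-⅙) = 95/98 - 56/3 = -5203/294)
√(-23410 + s(a, 154)) = √(-23410 - 5203/294) = √(-6887743/294) = I*√41326458/42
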